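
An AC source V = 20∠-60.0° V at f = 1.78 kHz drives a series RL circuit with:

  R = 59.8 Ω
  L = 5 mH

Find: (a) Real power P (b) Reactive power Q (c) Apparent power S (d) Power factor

Step 1 — Angular frequency: ω = 2π·f = 2π·1780 = 1.118e+04 rad/s.
Step 2 — Component impedances:
  R: Z = R = 59.8 Ω
  L: Z = jωL = j·1.118e+04·0.005 = 0 + j55.92 Ω
Step 3 — Series combination: Z_total = R + L = 59.8 + j55.92 Ω = 81.87∠43.1° Ω.
Step 4 — Source phasor: V = 20∠-60.0° V = 10 - j17.32 V.
Step 5 — Current: I = V / Z = -0.05528 - j0.2379 A = 0.2443∠-103.1° A.
Step 6 — Complex power: S = V·I* = 3.568 + j3.337 VA.
Step 7 — Real power: P = Re(S) = 3.568 W.
Step 8 — Reactive power: Q = Im(S) = 3.337 VAR.
Step 9 — Apparent power: |S| = 4.886 VA.
Step 10 — Power factor: PF = P/|S| = 0.7304 (lagging).

(a) P = 3.568 W  (b) Q = 3.337 VAR  (c) S = 4.886 VA  (d) PF = 0.7304 (lagging)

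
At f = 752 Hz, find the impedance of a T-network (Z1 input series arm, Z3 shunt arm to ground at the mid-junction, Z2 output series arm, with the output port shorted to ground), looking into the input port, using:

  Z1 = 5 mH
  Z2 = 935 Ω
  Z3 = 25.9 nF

Step 1 — Angular frequency: ω = 2π·f = 2π·752 = 4725 rad/s.
Step 2 — Component impedances:
  Z1: Z = jωL = j·4725·0.005 = 0 + j23.62 Ω
  Z2: Z = R = 935 Ω
  Z3: Z = 1/(jωC) = -j/(ω·C) = 0 - j8172 Ω
Step 3 — With the output port shorted to ground, the output series arm Z2 runs from the junction to ground; the shunt arm Z3 also runs from the junction to ground. They appear in parallel: Z3 || Z2 = 922.9 - j105.6 Ω.
Step 4 — Series with input arm Z1: Z_in = Z1 + (Z3 || Z2) = 922.9 - j81.98 Ω = 926.6∠-5.1° Ω.

Z = 922.9 - j81.98 Ω = 926.6∠-5.1° Ω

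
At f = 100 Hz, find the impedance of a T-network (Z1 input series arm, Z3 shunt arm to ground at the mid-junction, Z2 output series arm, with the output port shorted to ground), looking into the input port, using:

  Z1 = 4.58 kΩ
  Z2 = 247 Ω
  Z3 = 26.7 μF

Step 1 — Angular frequency: ω = 2π·f = 2π·100 = 628.3 rad/s.
Step 2 — Component impedances:
  Z1: Z = R = 4580 Ω
  Z2: Z = R = 247 Ω
  Z3: Z = 1/(jωC) = -j/(ω·C) = 0 - j59.61 Ω
Step 3 — With the output port shorted to ground, the output series arm Z2 runs from the junction to ground; the shunt arm Z3 also runs from the junction to ground. They appear in parallel: Z3 || Z2 = 13.59 - j56.33 Ω.
Step 4 — Series with input arm Z1: Z_in = Z1 + (Z3 || Z2) = 4594 - j56.33 Ω = 4594∠-0.7° Ω.

Z = 4594 - j56.33 Ω = 4594∠-0.7° Ω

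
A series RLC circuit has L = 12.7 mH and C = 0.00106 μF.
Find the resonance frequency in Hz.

Step 1 — Resonance condition Im(Z)=0 gives ω₀ = 1/√(LC).
Step 2 — ω₀ = 1/√(0.0127·1.06e-09) = 2.725e+05 rad/s.
Step 3 — f₀ = ω₀/(2π) = 4.338e+04 Hz.

f₀ = 4.338e+04 Hz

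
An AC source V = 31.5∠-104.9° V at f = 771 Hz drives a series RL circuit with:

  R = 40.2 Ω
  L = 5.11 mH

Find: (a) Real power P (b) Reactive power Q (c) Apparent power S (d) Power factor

Step 1 — Angular frequency: ω = 2π·f = 2π·771 = 4844 rad/s.
Step 2 — Component impedances:
  R: Z = R = 40.2 Ω
  L: Z = jωL = j·4844·0.00511 = 0 + j24.75 Ω
Step 3 — Series combination: Z_total = R + L = 40.2 + j24.75 Ω = 47.21∠31.6° Ω.
Step 4 — Source phasor: V = 31.5∠-104.9° V = -8.1 - j30.44 V.
Step 5 — Current: I = V / Z = -0.4842 - j0.4591 A = 0.6672∠-136.5° A.
Step 6 — Complex power: S = V·I* = 17.9 + j11.02 VA.
Step 7 — Real power: P = Re(S) = 17.9 W.
Step 8 — Reactive power: Q = Im(S) = 11.02 VAR.
Step 9 — Apparent power: |S| = 21.02 VA.
Step 10 — Power factor: PF = P/|S| = 0.8515 (lagging).

(a) P = 17.9 W  (b) Q = 11.02 VAR  (c) S = 21.02 VA  (d) PF = 0.8515 (lagging)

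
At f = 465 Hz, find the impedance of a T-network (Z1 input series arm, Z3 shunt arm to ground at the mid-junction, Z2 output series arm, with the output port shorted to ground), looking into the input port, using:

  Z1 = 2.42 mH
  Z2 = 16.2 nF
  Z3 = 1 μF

Step 1 — Angular frequency: ω = 2π·f = 2π·465 = 2922 rad/s.
Step 2 — Component impedances:
  Z1: Z = jωL = j·2922·0.00242 = 0 + j7.07 Ω
  Z2: Z = 1/(jωC) = -j/(ω·C) = 0 - j2.113e+04 Ω
  Z3: Z = 1/(jωC) = -j/(ω·C) = 0 - j342.3 Ω
Step 3 — With the output port shorted to ground, the output series arm Z2 runs from the junction to ground; the shunt arm Z3 also runs from the junction to ground. They appear in parallel: Z3 || Z2 = 0 - j336.8 Ω.
Step 4 — Series with input arm Z1: Z_in = Z1 + (Z3 || Z2) = 0 - j329.7 Ω = 329.7∠-90.0° Ω.

Z = 0 - j329.7 Ω = 329.7∠-90.0° Ω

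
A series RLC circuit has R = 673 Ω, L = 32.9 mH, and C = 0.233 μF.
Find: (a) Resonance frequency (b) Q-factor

Step 1 — Resonance condition Im(Z)=0 gives ω₀ = 1/√(LC).
Step 2 — ω₀ = 1/√(0.0329·2.33e-07) = 1.142e+04 rad/s.
Step 3 — f₀ = ω₀/(2π) = 1818 Hz.
Step 4 — Series Q: Q = ω₀L/R = 1.142e+04·0.0329/673 = 0.5583.

(a) f₀ = 1818 Hz  (b) Q = 0.5583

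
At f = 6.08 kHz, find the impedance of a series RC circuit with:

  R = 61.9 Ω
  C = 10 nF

Step 1 — Angular frequency: ω = 2π·f = 2π·6080 = 3.82e+04 rad/s.
Step 2 — Component impedances:
  R: Z = R = 61.9 Ω
  C: Z = 1/(jωC) = -j/(ω·C) = 0 - j2618 Ω
Step 3 — Series combination: Z_total = R + C = 61.9 - j2618 Ω = 2618∠-88.6° Ω.

Z = 61.9 - j2618 Ω = 2618∠-88.6° Ω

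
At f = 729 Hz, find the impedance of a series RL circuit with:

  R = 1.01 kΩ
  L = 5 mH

Step 1 — Angular frequency: ω = 2π·f = 2π·729 = 4580 rad/s.
Step 2 — Component impedances:
  R: Z = R = 1010 Ω
  L: Z = jωL = j·4580·0.005 = 0 + j22.9 Ω
Step 3 — Series combination: Z_total = R + L = 1010 + j22.9 Ω = 1010∠1.3° Ω.

Z = 1010 + j22.9 Ω = 1010∠1.3° Ω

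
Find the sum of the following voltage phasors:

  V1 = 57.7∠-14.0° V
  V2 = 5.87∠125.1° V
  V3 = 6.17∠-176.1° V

Step 1 — Convert each phasor to rectangular form:
  V1 = 57.7·(cos(-14.0°) + j·sin(-14.0°)) = 55.99 - j13.96 V
  V2 = 5.87·(cos(125.1°) + j·sin(125.1°)) = -3.375 + j4.803 V
  V3 = 6.17·(cos(-176.1°) + j·sin(-176.1°)) = -6.156 - j0.4197 V
Step 2 — Sum components: V_total = 46.46 - j9.576 V.
Step 3 — Convert to polar: |V_total| = 47.43 V, ∠V_total = -11.6°.

V_total = 47.43∠-11.6° V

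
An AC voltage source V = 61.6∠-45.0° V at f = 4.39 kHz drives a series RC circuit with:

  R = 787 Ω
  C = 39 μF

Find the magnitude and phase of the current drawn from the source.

Step 1 — Angular frequency: ω = 2π·f = 2π·4390 = 2.758e+04 rad/s.
Step 2 — Component impedances:
  R: Z = R = 787 Ω
  C: Z = 1/(jωC) = -j/(ω·C) = 0 - j0.9296 Ω
Step 3 — Series combination: Z_total = R + C = 787 - j0.9296 Ω = 787∠-0.1° Ω.
Step 4 — Source phasor: V = 61.6∠-45.0° V = 43.56 - j43.56 V.
Step 5 — Ohm's law: I = V / Z_total = (43.56 - j43.56) / (787 - j0.9296) = 0.05541 - j0.05528 A.
Step 6 — Convert to polar: |I| = 0.07827 A, ∠I = -44.9°.

I = 0.07827∠-44.9° A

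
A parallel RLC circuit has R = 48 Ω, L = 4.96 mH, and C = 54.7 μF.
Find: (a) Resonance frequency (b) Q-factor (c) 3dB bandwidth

Step 1 — Resonance: ω₀ = 1/√(LC) = 1/√(0.00496·5.47e-05) = 1920 rad/s.
Step 2 — f₀ = ω₀/(2π) = 305.6 Hz.
Step 3 — Parallel Q: Q = R/(ω₀L) = 48/(1920·0.00496) = 5.041.
Step 4 — Bandwidth: Δω = ω₀/Q = 380.9 rad/s; BW = Δω/(2π) = 60.62 Hz.

(a) f₀ = 305.6 Hz  (b) Q = 5.041  (c) BW = 60.62 Hz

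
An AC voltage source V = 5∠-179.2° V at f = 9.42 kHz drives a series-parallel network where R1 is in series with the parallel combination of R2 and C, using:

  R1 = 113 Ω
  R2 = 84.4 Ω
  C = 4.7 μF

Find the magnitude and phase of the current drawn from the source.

Step 1 — Angular frequency: ω = 2π·f = 2π·9420 = 5.919e+04 rad/s.
Step 2 — Component impedances:
  R1: Z = R = 113 Ω
  R2: Z = R = 84.4 Ω
  C: Z = 1/(jωC) = -j/(ω·C) = 0 - j3.595 Ω
Step 3 — Parallel branch: R2 || C = 1/(1/R2 + 1/C) = 0.1528 - j3.588 Ω.
Step 4 — Series with R1: Z_total = R1 + (R2 || C) = 113.2 - j3.588 Ω = 113.2∠-1.8° Ω.
Step 5 — Source phasor: V = 5∠-179.2° V = -5 - j0.06981 V.
Step 6 — Ohm's law: I = V / Z_total = (-5 - j0.06981) / (113.2 - j3.588) = -0.04412 - j0.002016 A.
Step 7 — Convert to polar: |I| = 0.04417 A, ∠I = -177.4°.

I = 0.04417∠-177.4° A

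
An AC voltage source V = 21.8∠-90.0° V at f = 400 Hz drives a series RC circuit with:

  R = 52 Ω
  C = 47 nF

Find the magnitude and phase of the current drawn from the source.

Step 1 — Angular frequency: ω = 2π·f = 2π·400 = 2513 rad/s.
Step 2 — Component impedances:
  R: Z = R = 52 Ω
  C: Z = 1/(jωC) = -j/(ω·C) = 0 - j8466 Ω
Step 3 — Series combination: Z_total = R + C = 52 - j8466 Ω = 8466∠-89.6° Ω.
Step 4 — Source phasor: V = 21.8∠-90.0° V = 0 - j21.8 V.
Step 5 — Ohm's law: I = V / Z_total = (0 - j21.8) / (52 - j8466) = 0.002575 - j1.582e-05 A.
Step 6 — Convert to polar: |I| = 0.002575 A, ∠I = -0.4°.

I = 0.002575∠-0.4° A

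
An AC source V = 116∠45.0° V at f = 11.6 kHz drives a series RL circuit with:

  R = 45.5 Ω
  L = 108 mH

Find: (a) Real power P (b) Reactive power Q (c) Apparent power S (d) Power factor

Step 1 — Angular frequency: ω = 2π·f = 2π·1.16e+04 = 7.288e+04 rad/s.
Step 2 — Component impedances:
  R: Z = R = 45.5 Ω
  L: Z = jωL = j·7.288e+04·0.108 = 0 + j7872 Ω
Step 3 — Series combination: Z_total = R + L = 45.5 + j7872 Ω = 7872∠89.7° Ω.
Step 4 — Source phasor: V = 116∠45.0° V = 82.02 + j82.02 V.
Step 5 — Current: I = V / Z = 0.01048 - j0.01036 A = 0.01474∠-44.7° A.
Step 6 — Complex power: S = V·I* = 0.009881 + j1.709 VA.
Step 7 — Real power: P = Re(S) = 0.009881 W.
Step 8 — Reactive power: Q = Im(S) = 1.709 VAR.
Step 9 — Apparent power: |S| = 1.709 VA.
Step 10 — Power factor: PF = P/|S| = 0.00578 (lagging).

(a) P = 0.009881 W  (b) Q = 1.709 VAR  (c) S = 1.709 VA  (d) PF = 0.00578 (lagging)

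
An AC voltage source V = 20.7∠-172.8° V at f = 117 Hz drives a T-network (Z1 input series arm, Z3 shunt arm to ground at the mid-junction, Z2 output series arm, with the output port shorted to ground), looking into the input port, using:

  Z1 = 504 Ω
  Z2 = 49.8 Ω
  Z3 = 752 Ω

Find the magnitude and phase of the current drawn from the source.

Step 1 — Angular frequency: ω = 2π·f = 2π·117 = 735.1 rad/s.
Step 2 — Component impedances:
  Z1: Z = R = 504 Ω
  Z2: Z = R = 49.8 Ω
  Z3: Z = R = 752 Ω
Step 3 — With the output port shorted to ground, the output series arm Z2 runs from the junction to ground; the shunt arm Z3 also runs from the junction to ground. They appear in parallel: Z3 || Z2 = 46.71 Ω.
Step 4 — Series with input arm Z1: Z_in = Z1 + (Z3 || Z2) = 550.7 Ω = 550.7∠0.0° Ω.
Step 5 — Source phasor: V = 20.7∠-172.8° V = -20.54 - j2.594 V.
Step 6 — Ohm's law: I = V / Z_total = (-20.54 - j2.594) / (550.7) = -0.03729 - j0.004711 A.
Step 7 — Convert to polar: |I| = 0.03759 A, ∠I = -172.8°.

I = 0.03759∠-172.8° A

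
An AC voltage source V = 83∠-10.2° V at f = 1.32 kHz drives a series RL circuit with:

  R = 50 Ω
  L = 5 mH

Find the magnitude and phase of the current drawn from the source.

Step 1 — Angular frequency: ω = 2π·f = 2π·1320 = 8294 rad/s.
Step 2 — Component impedances:
  R: Z = R = 50 Ω
  L: Z = jωL = j·8294·0.005 = 0 + j41.47 Ω
Step 3 — Series combination: Z_total = R + L = 50 + j41.47 Ω = 64.96∠39.7° Ω.
Step 4 — Source phasor: V = 83∠-10.2° V = 81.69 - j14.7 V.
Step 5 — Ohm's law: I = V / Z_total = (81.69 - j14.7) / (50 + j41.47) = 0.8235 - j0.977 A.
Step 6 — Convert to polar: |I| = 1.278 A, ∠I = -49.9°.

I = 1.278∠-49.9° A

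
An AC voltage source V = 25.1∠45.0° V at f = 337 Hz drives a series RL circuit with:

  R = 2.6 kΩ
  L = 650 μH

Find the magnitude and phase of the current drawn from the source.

Step 1 — Angular frequency: ω = 2π·f = 2π·337 = 2117 rad/s.
Step 2 — Component impedances:
  R: Z = R = 2600 Ω
  L: Z = jωL = j·2117·0.00065 = 0 + j1.376 Ω
Step 3 — Series combination: Z_total = R + L = 2600 + j1.376 Ω = 2600∠0.0° Ω.
Step 4 — Source phasor: V = 25.1∠45.0° V = 17.75 + j17.75 V.
Step 5 — Ohm's law: I = V / Z_total = (17.75 + j17.75) / (2600 + j1.376) = 0.00683 + j0.006823 A.
Step 6 — Convert to polar: |I| = 0.009654 A, ∠I = 45.0°.

I = 0.009654∠45.0° A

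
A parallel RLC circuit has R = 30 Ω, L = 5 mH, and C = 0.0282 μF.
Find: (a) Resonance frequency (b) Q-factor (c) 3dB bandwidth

Step 1 — Resonance: ω₀ = 1/√(LC) = 1/√(0.005·2.82e-08) = 8.422e+04 rad/s.
Step 2 — f₀ = ω₀/(2π) = 1.34e+04 Hz.
Step 3 — Parallel Q: Q = R/(ω₀L) = 30/(8.422e+04·0.005) = 0.07125.
Step 4 — Bandwidth: Δω = ω₀/Q = 1.182e+06 rad/s; BW = Δω/(2π) = 1.881e+05 Hz.

(a) f₀ = 1.34e+04 Hz  (b) Q = 0.07125  (c) BW = 1.881e+05 Hz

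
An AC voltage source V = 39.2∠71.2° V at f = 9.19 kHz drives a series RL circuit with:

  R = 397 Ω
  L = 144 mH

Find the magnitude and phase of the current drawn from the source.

Step 1 — Angular frequency: ω = 2π·f = 2π·9190 = 5.774e+04 rad/s.
Step 2 — Component impedances:
  R: Z = R = 397 Ω
  L: Z = jωL = j·5.774e+04·0.144 = 0 + j8315 Ω
Step 3 — Series combination: Z_total = R + L = 397 + j8315 Ω = 8324∠87.3° Ω.
Step 4 — Source phasor: V = 39.2∠71.2° V = 12.63 + j37.11 V.
Step 5 — Ohm's law: I = V / Z_total = (12.63 + j37.11) / (397 + j8315) = 0.004525 - j0.001303 A.
Step 6 — Convert to polar: |I| = 0.004709 A, ∠I = -16.1°.

I = 0.004709∠-16.1° A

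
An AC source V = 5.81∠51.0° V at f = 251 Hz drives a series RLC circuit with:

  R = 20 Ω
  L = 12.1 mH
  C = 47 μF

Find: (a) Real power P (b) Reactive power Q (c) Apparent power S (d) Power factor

Step 1 — Angular frequency: ω = 2π·f = 2π·251 = 1577 rad/s.
Step 2 — Component impedances:
  R: Z = R = 20 Ω
  L: Z = jωL = j·1577·0.0121 = 0 + j19.08 Ω
  C: Z = 1/(jωC) = -j/(ω·C) = 0 - j13.49 Ω
Step 3 — Series combination: Z_total = R + L + C = 20 + j5.592 Ω = 20.77∠15.6° Ω.
Step 4 — Source phasor: V = 5.81∠51.0° V = 3.656 + j4.515 V.
Step 5 — Current: I = V / Z = 0.2281 + j0.162 A = 0.2798∠35.4° A.
Step 6 — Complex power: S = V·I* = 1.565 + j0.4377 VA.
Step 7 — Real power: P = Re(S) = 1.565 W.
Step 8 — Reactive power: Q = Im(S) = 0.4377 VAR.
Step 9 — Apparent power: |S| = 1.625 VA.
Step 10 — Power factor: PF = P/|S| = 0.9631 (lagging).

(a) P = 1.565 W  (b) Q = 0.4377 VAR  (c) S = 1.625 VA  (d) PF = 0.9631 (lagging)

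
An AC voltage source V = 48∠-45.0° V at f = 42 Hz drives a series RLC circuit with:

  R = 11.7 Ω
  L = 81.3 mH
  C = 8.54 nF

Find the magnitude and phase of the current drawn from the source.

Step 1 — Angular frequency: ω = 2π·f = 2π·42 = 263.9 rad/s.
Step 2 — Component impedances:
  R: Z = R = 11.7 Ω
  L: Z = jωL = j·263.9·0.0813 = 0 + j21.45 Ω
  C: Z = 1/(jωC) = -j/(ω·C) = 0 - j4.437e+05 Ω
Step 3 — Series combination: Z_total = R + L + C = 11.7 - j4.437e+05 Ω = 4.437e+05∠-90.0° Ω.
Step 4 — Source phasor: V = 48∠-45.0° V = 33.94 - j33.94 V.
Step 5 — Ohm's law: I = V / Z_total = (33.94 - j33.94) / (11.7 - j4.437e+05) = 7.65e-05 + j7.649e-05 A.
Step 6 — Convert to polar: |I| = 0.0001082 A, ∠I = 45.0°.

I = 0.0001082∠45.0° A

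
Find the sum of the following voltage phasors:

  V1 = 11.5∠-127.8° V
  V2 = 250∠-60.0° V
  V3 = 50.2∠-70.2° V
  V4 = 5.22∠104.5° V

Step 1 — Convert each phasor to rectangular form:
  V1 = 11.5·(cos(-127.8°) + j·sin(-127.8°)) = -7.048 - j9.087 V
  V2 = 250·(cos(-60.0°) + j·sin(-60.0°)) = 125 - j216.5 V
  V3 = 50.2·(cos(-70.2°) + j·sin(-70.2°)) = 17 - j47.23 V
  V4 = 5.22·(cos(104.5°) + j·sin(104.5°)) = -1.307 + j5.054 V
Step 2 — Sum components: V_total = 133.6 - j267.8 V.
Step 3 — Convert to polar: |V_total| = 299.3 V, ∠V_total = -63.5°.

V_total = 299.3∠-63.5° V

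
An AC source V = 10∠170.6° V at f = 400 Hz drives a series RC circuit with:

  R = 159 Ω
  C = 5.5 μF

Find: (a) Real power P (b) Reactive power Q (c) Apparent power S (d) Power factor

Step 1 — Angular frequency: ω = 2π·f = 2π·400 = 2513 rad/s.
Step 2 — Component impedances:
  R: Z = R = 159 Ω
  C: Z = 1/(jωC) = -j/(ω·C) = 0 - j72.34 Ω
Step 3 — Series combination: Z_total = R + C = 159 - j72.34 Ω = 174.7∠-24.5° Ω.
Step 4 — Source phasor: V = 10∠170.6° V = -9.866 + j1.633 V.
Step 5 — Current: I = V / Z = -0.05528 - j0.01488 A = 0.05725∠-164.9° A.
Step 6 — Complex power: S = V·I* = 0.5211 - j0.2371 VA.
Step 7 — Real power: P = Re(S) = 0.5211 W.
Step 8 — Reactive power: Q = Im(S) = -0.2371 VAR.
Step 9 — Apparent power: |S| = 0.5725 VA.
Step 10 — Power factor: PF = P/|S| = 0.9102 (leading).

(a) P = 0.5211 W  (b) Q = -0.2371 VAR  (c) S = 0.5725 VA  (d) PF = 0.9102 (leading)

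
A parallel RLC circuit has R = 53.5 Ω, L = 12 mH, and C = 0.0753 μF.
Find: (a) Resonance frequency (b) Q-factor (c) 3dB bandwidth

Step 1 — Resonance: ω₀ = 1/√(LC) = 1/√(0.012·7.53e-08) = 3.327e+04 rad/s.
Step 2 — f₀ = ω₀/(2π) = 5295 Hz.
Step 3 — Parallel Q: Q = R/(ω₀L) = 53.5/(3.327e+04·0.012) = 0.134.
Step 4 — Bandwidth: Δω = ω₀/Q = 2.482e+05 rad/s; BW = Δω/(2π) = 3.951e+04 Hz.

(a) f₀ = 5295 Hz  (b) Q = 0.134  (c) BW = 3.951e+04 Hz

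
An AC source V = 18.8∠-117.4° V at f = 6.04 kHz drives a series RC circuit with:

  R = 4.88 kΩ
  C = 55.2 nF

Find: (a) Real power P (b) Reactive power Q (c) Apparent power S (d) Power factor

Step 1 — Angular frequency: ω = 2π·f = 2π·6040 = 3.795e+04 rad/s.
Step 2 — Component impedances:
  R: Z = R = 4880 Ω
  C: Z = 1/(jωC) = -j/(ω·C) = 0 - j477.4 Ω
Step 3 — Series combination: Z_total = R + C = 4880 - j477.4 Ω = 4903∠-5.6° Ω.
Step 4 — Source phasor: V = 18.8∠-117.4° V = -8.652 - j16.69 V.
Step 5 — Current: I = V / Z = -0.001425 - j0.00356 A = 0.003834∠-111.8° A.
Step 6 — Complex power: S = V·I* = 0.07174 - j0.007018 VA.
Step 7 — Real power: P = Re(S) = 0.07174 W.
Step 8 — Reactive power: Q = Im(S) = -0.007018 VAR.
Step 9 — Apparent power: |S| = 0.07208 VA.
Step 10 — Power factor: PF = P/|S| = 0.9952 (leading).

(a) P = 0.07174 W  (b) Q = -0.007018 VAR  (c) S = 0.07208 VA  (d) PF = 0.9952 (leading)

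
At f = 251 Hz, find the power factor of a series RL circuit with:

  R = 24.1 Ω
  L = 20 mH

Step 1 — Angular frequency: ω = 2π·f = 2π·251 = 1577 rad/s.
Step 2 — Component impedances:
  R: Z = R = 24.1 Ω
  L: Z = jωL = j·1577·0.02 = 0 + j31.54 Ω
Step 3 — Series combination: Z_total = R + L = 24.1 + j31.54 Ω = 39.69∠52.6° Ω.
Step 4 — Power factor: PF = cos(φ) = Re(Z)/|Z| = 24.1/39.695 = 0.6071.
Step 5 — Type: Im(Z) = 31.54 ⇒ lagging (phase φ = 52.6°).

PF = 0.6071 (lagging, φ = 52.6°)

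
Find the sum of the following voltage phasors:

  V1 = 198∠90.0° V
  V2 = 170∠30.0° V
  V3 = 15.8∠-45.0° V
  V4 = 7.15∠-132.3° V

Step 1 — Convert each phasor to rectangular form:
  V1 = 198·(cos(90.0°) + j·sin(90.0°)) = 0 + j198 V
  V2 = 170·(cos(30.0°) + j·sin(30.0°)) = 147.2 + j85 V
  V3 = 15.8·(cos(-45.0°) + j·sin(-45.0°)) = 11.17 - j11.17 V
  V4 = 7.15·(cos(-132.3°) + j·sin(-132.3°)) = -4.812 - j5.288 V
Step 2 — Sum components: V_total = 153.6 + j266.5 V.
Step 3 — Convert to polar: |V_total| = 307.6 V, ∠V_total = 60.0°.

V_total = 307.6∠60.0° V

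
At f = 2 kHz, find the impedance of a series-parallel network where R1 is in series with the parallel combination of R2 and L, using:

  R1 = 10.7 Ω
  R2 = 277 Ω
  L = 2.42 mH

Step 1 — Angular frequency: ω = 2π·f = 2π·2000 = 1.257e+04 rad/s.
Step 2 — Component impedances:
  R1: Z = R = 10.7 Ω
  R2: Z = R = 277 Ω
  L: Z = jωL = j·1.257e+04·0.00242 = 0 + j30.41 Ω
Step 3 — Parallel branch: R2 || L = 1/(1/R2 + 1/L) = 3.299 + j30.05 Ω.
Step 4 — Series with R1: Z_total = R1 + (R2 || L) = 14 + j30.05 Ω = 33.15∠65.0° Ω.

Z = 14 + j30.05 Ω = 33.15∠65.0° Ω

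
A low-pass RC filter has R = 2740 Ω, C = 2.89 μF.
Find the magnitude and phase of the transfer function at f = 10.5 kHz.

Step 1 — Angular frequency: ω = 2π·1.05e+04 = 6.597e+04 rad/s.
Step 2 — Transfer function: H(jω) = 1/(1 + jωRC).
Step 3 — Denominator: 1 + jωRC = 1 + j·6.597e+04·2740·2.89e-06 = 1 + j522.4.
Step 4 — H = 3.664e-06 - j0.001914.
Step 5 — Magnitude: |H| = 0.001914 (-54.4 dB); phase: φ = -89.9°.

|H| = 0.001914 (-54.4 dB), φ = -89.9°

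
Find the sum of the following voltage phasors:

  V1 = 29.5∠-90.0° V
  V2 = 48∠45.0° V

Step 1 — Convert each phasor to rectangular form:
  V1 = 29.5·(cos(-90.0°) + j·sin(-90.0°)) = 0 - j29.5 V
  V2 = 48·(cos(45.0°) + j·sin(45.0°)) = 33.94 + j33.94 V
Step 2 — Sum components: V_total = 33.94 + j4.441 V.
Step 3 — Convert to polar: |V_total| = 34.23 V, ∠V_total = 7.5°.

V_total = 34.23∠7.5° V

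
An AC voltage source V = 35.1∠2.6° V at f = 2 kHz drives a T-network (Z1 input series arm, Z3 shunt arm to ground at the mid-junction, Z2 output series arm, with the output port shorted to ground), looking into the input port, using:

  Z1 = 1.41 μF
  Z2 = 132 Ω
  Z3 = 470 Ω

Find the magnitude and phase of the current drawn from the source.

Step 1 — Angular frequency: ω = 2π·f = 2π·2000 = 1.257e+04 rad/s.
Step 2 — Component impedances:
  Z1: Z = 1/(jωC) = -j/(ω·C) = 0 - j56.44 Ω
  Z2: Z = R = 132 Ω
  Z3: Z = R = 470 Ω
Step 3 — With the output port shorted to ground, the output series arm Z2 runs from the junction to ground; the shunt arm Z3 also runs from the junction to ground. They appear in parallel: Z3 || Z2 = 103.1 Ω.
Step 4 — Series with input arm Z1: Z_in = Z1 + (Z3 || Z2) = 103.1 - j56.44 Ω = 117.5∠-28.7° Ω.
Step 5 — Source phasor: V = 35.1∠2.6° V = 35.06 + j1.592 V.
Step 6 — Ohm's law: I = V / Z_total = (35.06 + j1.592) / (103.1 - j56.44) = 0.2552 + j0.1552 A.
Step 7 — Convert to polar: |I| = 0.2987 A, ∠I = 31.3°.

I = 0.2987∠31.3° A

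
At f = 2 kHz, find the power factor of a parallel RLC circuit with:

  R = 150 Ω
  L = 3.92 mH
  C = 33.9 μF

Step 1 — Angular frequency: ω = 2π·f = 2π·2000 = 1.257e+04 rad/s.
Step 2 — Component impedances:
  R: Z = R = 150 Ω
  L: Z = jωL = j·1.257e+04·0.00392 = 0 + j49.26 Ω
  C: Z = 1/(jωC) = -j/(ω·C) = 0 - j2.347 Ω
Step 3 — Parallel combination: 1/Z_total = 1/R + 1/L + 1/C; Z_total = 0.04049 - j2.464 Ω = 2.465∠-89.1° Ω.
Step 4 — Power factor: PF = cos(φ) = Re(Z)/|Z| = 0.04049/2.465 = 0.01643.
Step 5 — Type: Im(Z) = -2.464 ⇒ leading (phase φ = -89.1°).

PF = 0.01643 (leading, φ = -89.1°)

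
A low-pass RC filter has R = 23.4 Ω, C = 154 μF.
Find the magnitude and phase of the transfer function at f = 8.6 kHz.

Step 1 — Angular frequency: ω = 2π·8600 = 5.404e+04 rad/s.
Step 2 — Transfer function: H(jω) = 1/(1 + jωRC).
Step 3 — Denominator: 1 + jωRC = 1 + j·5.404e+04·23.4·0.000154 = 1 + j194.7.
Step 4 — H = 2.637e-05 - j0.005135.
Step 5 — Magnitude: |H| = 0.005135 (-45.8 dB); phase: φ = -89.7°.

|H| = 0.005135 (-45.8 dB), φ = -89.7°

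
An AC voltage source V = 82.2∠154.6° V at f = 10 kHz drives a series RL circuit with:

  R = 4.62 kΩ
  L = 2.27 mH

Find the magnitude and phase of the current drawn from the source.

Step 1 — Angular frequency: ω = 2π·f = 2π·1e+04 = 6.283e+04 rad/s.
Step 2 — Component impedances:
  R: Z = R = 4620 Ω
  L: Z = jωL = j·6.283e+04·0.00227 = 0 + j142.6 Ω
Step 3 — Series combination: Z_total = R + L = 4620 + j142.6 Ω = 4622∠1.8° Ω.
Step 4 — Source phasor: V = 82.2∠154.6° V = -74.25 + j35.26 V.
Step 5 — Ohm's law: I = V / Z_total = (-74.25 + j35.26) / (4620 + j142.6) = -0.01582 + j0.00812 A.
Step 6 — Convert to polar: |I| = 0.01778 A, ∠I = 152.8°.

I = 0.01778∠152.8° A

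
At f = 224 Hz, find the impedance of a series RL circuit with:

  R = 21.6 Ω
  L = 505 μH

Step 1 — Angular frequency: ω = 2π·f = 2π·224 = 1407 rad/s.
Step 2 — Component impedances:
  R: Z = R = 21.6 Ω
  L: Z = jωL = j·1407·0.000505 = 0 + j0.7108 Ω
Step 3 — Series combination: Z_total = R + L = 21.6 + j0.7108 Ω = 21.61∠1.9° Ω.

Z = 21.6 + j0.7108 Ω = 21.61∠1.9° Ω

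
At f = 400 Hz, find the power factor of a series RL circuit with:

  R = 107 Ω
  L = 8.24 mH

Step 1 — Angular frequency: ω = 2π·f = 2π·400 = 2513 rad/s.
Step 2 — Component impedances:
  R: Z = R = 107 Ω
  L: Z = jωL = j·2513·0.00824 = 0 + j20.71 Ω
Step 3 — Series combination: Z_total = R + L = 107 + j20.71 Ω = 109∠11.0° Ω.
Step 4 — Power factor: PF = cos(φ) = Re(Z)/|Z| = 107/108.986 = 0.9818.
Step 5 — Type: Im(Z) = 20.71 ⇒ lagging (phase φ = 11.0°).

PF = 0.9818 (lagging, φ = 11.0°)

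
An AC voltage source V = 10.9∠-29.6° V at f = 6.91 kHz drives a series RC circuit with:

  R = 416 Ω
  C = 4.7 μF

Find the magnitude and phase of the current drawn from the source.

Step 1 — Angular frequency: ω = 2π·f = 2π·6910 = 4.342e+04 rad/s.
Step 2 — Component impedances:
  R: Z = R = 416 Ω
  C: Z = 1/(jωC) = -j/(ω·C) = 0 - j4.901 Ω
Step 3 — Series combination: Z_total = R + C = 416 - j4.901 Ω = 416∠-0.7° Ω.
Step 4 — Source phasor: V = 10.9∠-29.6° V = 9.477 - j5.384 V.
Step 5 — Ohm's law: I = V / Z_total = (9.477 - j5.384) / (416 - j4.901) = 0.02293 - j0.01267 A.
Step 6 — Convert to polar: |I| = 0.0262 A, ∠I = -28.9°.

I = 0.0262∠-28.9° A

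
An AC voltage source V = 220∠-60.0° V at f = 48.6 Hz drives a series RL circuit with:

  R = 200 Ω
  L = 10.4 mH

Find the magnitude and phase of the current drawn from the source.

Step 1 — Angular frequency: ω = 2π·f = 2π·48.6 = 305.4 rad/s.
Step 2 — Component impedances:
  R: Z = R = 200 Ω
  L: Z = jωL = j·305.4·0.0104 = 0 + j3.176 Ω
Step 3 — Series combination: Z_total = R + L = 200 + j3.176 Ω = 200∠0.9° Ω.
Step 4 — Source phasor: V = 220∠-60.0° V = 110 - j190.5 V.
Step 5 — Ohm's law: I = V / Z_total = (110 - j190.5) / (200 + j3.176) = 0.5347 - j0.9611 A.
Step 6 — Convert to polar: |I| = 1.1 A, ∠I = -60.9°.

I = 1.1∠-60.9° A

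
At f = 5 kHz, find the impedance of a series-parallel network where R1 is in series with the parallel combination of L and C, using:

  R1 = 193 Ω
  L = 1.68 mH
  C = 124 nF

Step 1 — Angular frequency: ω = 2π·f = 2π·5000 = 3.142e+04 rad/s.
Step 2 — Component impedances:
  R1: Z = R = 193 Ω
  L: Z = jωL = j·3.142e+04·0.00168 = 0 + j52.78 Ω
  C: Z = 1/(jωC) = -j/(ω·C) = 0 - j256.7 Ω
Step 3 — Parallel branch: L || C = 1/(1/L + 1/C) = 0 + j66.44 Ω.
Step 4 — Series with R1: Z_total = R1 + (L || C) = 193 + j66.44 Ω = 204.1∠19.0° Ω.

Z = 193 + j66.44 Ω = 204.1∠19.0° Ω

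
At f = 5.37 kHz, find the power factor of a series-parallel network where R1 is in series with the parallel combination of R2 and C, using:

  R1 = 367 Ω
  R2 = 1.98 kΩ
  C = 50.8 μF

Step 1 — Angular frequency: ω = 2π·f = 2π·5370 = 3.374e+04 rad/s.
Step 2 — Component impedances:
  R1: Z = R = 367 Ω
  R2: Z = R = 1980 Ω
  C: Z = 1/(jωC) = -j/(ω·C) = 0 - j0.5834 Ω
Step 3 — Parallel branch: R2 || C = 1/(1/R2 + 1/C) = 0.0001719 - j0.5834 Ω.
Step 4 — Series with R1: Z_total = R1 + (R2 || C) = 367 - j0.5834 Ω = 367∠-0.1° Ω.
Step 5 — Power factor: PF = cos(φ) = Re(Z)/|Z| = 367/367 = 1.
Step 6 — Type: Im(Z) = -0.5834 ⇒ leading (phase φ = -0.1°).

PF = 1 (leading, φ = -0.1°)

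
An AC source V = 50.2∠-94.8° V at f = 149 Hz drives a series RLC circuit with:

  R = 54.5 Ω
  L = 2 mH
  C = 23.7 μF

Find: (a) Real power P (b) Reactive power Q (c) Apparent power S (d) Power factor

Step 1 — Angular frequency: ω = 2π·f = 2π·149 = 936.2 rad/s.
Step 2 — Component impedances:
  R: Z = R = 54.5 Ω
  L: Z = jωL = j·936.2·0.002 = 0 + j1.872 Ω
  C: Z = 1/(jωC) = -j/(ω·C) = 0 - j45.07 Ω
Step 3 — Series combination: Z_total = R + L + C = 54.5 - j43.2 Ω = 69.54∠-38.4° Ω.
Step 4 — Source phasor: V = 50.2∠-94.8° V = -4.201 - j50.02 V.
Step 5 — Current: I = V / Z = 0.3995 - j0.6012 A = 0.7219∠-56.4° A.
Step 6 — Complex power: S = V·I* = 28.4 - j22.51 VA.
Step 7 — Real power: P = Re(S) = 28.4 W.
Step 8 — Reactive power: Q = Im(S) = -22.51 VAR.
Step 9 — Apparent power: |S| = 36.24 VA.
Step 10 — Power factor: PF = P/|S| = 0.7837 (leading).

(a) P = 28.4 W  (b) Q = -22.51 VAR  (c) S = 36.24 VA  (d) PF = 0.7837 (leading)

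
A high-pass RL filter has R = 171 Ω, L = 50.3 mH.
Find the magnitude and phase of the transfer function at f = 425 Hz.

Step 1 — Angular frequency: ω = 2π·425 = 2670 rad/s.
Step 2 — Transfer function: H(jω) = jωL/(R + jωL).
Step 3 — Numerator jωL = j·134.3; denominator R + jωL = 171 + j134.3.
Step 4 — H = 0.3816 + j0.4858.
Step 5 — Magnitude: |H| = 0.6177 (-4.2 dB); phase: φ = 51.9°.

|H| = 0.6177 (-4.2 dB), φ = 51.9°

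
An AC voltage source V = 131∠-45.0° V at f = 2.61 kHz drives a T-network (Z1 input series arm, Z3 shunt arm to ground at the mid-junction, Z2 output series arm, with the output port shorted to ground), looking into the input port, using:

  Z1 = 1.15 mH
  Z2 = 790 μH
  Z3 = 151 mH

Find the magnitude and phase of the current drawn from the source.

Step 1 — Angular frequency: ω = 2π·f = 2π·2610 = 1.64e+04 rad/s.
Step 2 — Component impedances:
  Z1: Z = jωL = j·1.64e+04·0.00115 = 0 + j18.86 Ω
  Z2: Z = jωL = j·1.64e+04·0.00079 = 0 + j12.96 Ω
  Z3: Z = jωL = j·1.64e+04·0.151 = 0 + j2476 Ω
Step 3 — With the output port shorted to ground, the output series arm Z2 runs from the junction to ground; the shunt arm Z3 also runs from the junction to ground. They appear in parallel: Z3 || Z2 = 0 + j12.89 Ω.
Step 4 — Series with input arm Z1: Z_in = Z1 + (Z3 || Z2) = 0 + j31.75 Ω = 31.75∠90.0° Ω.
Step 5 — Source phasor: V = 131∠-45.0° V = 92.63 - j92.63 V.
Step 6 — Ohm's law: I = V / Z_total = (92.63 - j92.63) / (0 + j31.75) = -2.918 - j2.918 A.
Step 7 — Convert to polar: |I| = 4.126 A, ∠I = -135.0°.

I = 4.126∠-135.0° A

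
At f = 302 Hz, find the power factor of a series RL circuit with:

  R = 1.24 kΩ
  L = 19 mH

Step 1 — Angular frequency: ω = 2π·f = 2π·302 = 1898 rad/s.
Step 2 — Component impedances:
  R: Z = R = 1240 Ω
  L: Z = jωL = j·1898·0.019 = 0 + j36.05 Ω
Step 3 — Series combination: Z_total = R + L = 1240 + j36.05 Ω = 1241∠1.7° Ω.
Step 4 — Power factor: PF = cos(φ) = Re(Z)/|Z| = 1240/1240.5 = 0.9996.
Step 5 — Type: Im(Z) = 36.05 ⇒ lagging (phase φ = 1.7°).

PF = 0.9996 (lagging, φ = 1.7°)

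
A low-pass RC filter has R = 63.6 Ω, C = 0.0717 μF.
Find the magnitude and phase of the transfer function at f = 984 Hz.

Step 1 — Angular frequency: ω = 2π·984 = 6183 rad/s.
Step 2 — Transfer function: H(jω) = 1/(1 + jωRC).
Step 3 — Denominator: 1 + jωRC = 1 + j·6183·63.6·7.17e-08 = 1 + j0.02819.
Step 4 — H = 0.9992 - j0.02817.
Step 5 — Magnitude: |H| = 0.9996 (-0.0 dB); phase: φ = -1.6°.

|H| = 0.9996 (-0.0 dB), φ = -1.6°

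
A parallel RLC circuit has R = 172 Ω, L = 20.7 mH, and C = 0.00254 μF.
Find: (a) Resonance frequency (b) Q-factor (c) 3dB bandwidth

Step 1 — Resonance: ω₀ = 1/√(LC) = 1/√(0.0207·2.54e-09) = 1.379e+05 rad/s.
Step 2 — f₀ = ω₀/(2π) = 2.195e+04 Hz.
Step 3 — Parallel Q: Q = R/(ω₀L) = 172/(1.379e+05·0.0207) = 0.06025.
Step 4 — Bandwidth: Δω = ω₀/Q = 2.289e+06 rad/s; BW = Δω/(2π) = 3.643e+05 Hz.

(a) f₀ = 2.195e+04 Hz  (b) Q = 0.06025  (c) BW = 3.643e+05 Hz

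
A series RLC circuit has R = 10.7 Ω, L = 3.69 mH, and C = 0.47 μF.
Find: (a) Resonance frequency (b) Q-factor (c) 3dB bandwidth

Step 1 — Resonance condition Im(Z)=0 gives ω₀ = 1/√(LC).
Step 2 — ω₀ = 1/√(0.00369·4.7e-07) = 2.401e+04 rad/s.
Step 3 — f₀ = ω₀/(2π) = 3822 Hz.
Step 4 — Series Q: Q = ω₀L/R = 2.401e+04·0.00369/10.7 = 8.281.
Step 5 — 3dB bandwidth: Δω = ω₀/Q = 2900 rad/s; BW = Δω/(2π) = 461.5 Hz.

(a) f₀ = 3822 Hz  (b) Q = 8.281  (c) BW = 461.5 Hz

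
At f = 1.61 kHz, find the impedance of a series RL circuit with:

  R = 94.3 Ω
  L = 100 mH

Step 1 — Angular frequency: ω = 2π·f = 2π·1610 = 1.012e+04 rad/s.
Step 2 — Component impedances:
  R: Z = R = 94.3 Ω
  L: Z = jωL = j·1.012e+04·0.1 = 0 + j1012 Ω
Step 3 — Series combination: Z_total = R + L = 94.3 + j1012 Ω = 1016∠84.7° Ω.

Z = 94.3 + j1012 Ω = 1016∠84.7° Ω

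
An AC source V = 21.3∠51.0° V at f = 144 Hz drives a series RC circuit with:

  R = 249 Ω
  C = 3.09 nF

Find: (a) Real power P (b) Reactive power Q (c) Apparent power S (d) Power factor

Step 1 — Angular frequency: ω = 2π·f = 2π·144 = 904.8 rad/s.
Step 2 — Component impedances:
  R: Z = R = 249 Ω
  C: Z = 1/(jωC) = -j/(ω·C) = 0 - j3.577e+05 Ω
Step 3 — Series combination: Z_total = R + C = 249 - j3.577e+05 Ω = 3.577e+05∠-90.0° Ω.
Step 4 — Source phasor: V = 21.3∠51.0° V = 13.4 + j16.55 V.
Step 5 — Current: I = V / Z = -4.625e-05 + j3.751e-05 A = 5.955e-05∠141.0° A.
Step 6 — Complex power: S = V·I* = 8.83e-07 - j0.001268 VA.
Step 7 — Real power: P = Re(S) = 8.83e-07 W.
Step 8 — Reactive power: Q = Im(S) = -0.001268 VAR.
Step 9 — Apparent power: |S| = 0.001268 VA.
Step 10 — Power factor: PF = P/|S| = 0.0006961 (leading).

(a) P = 8.83e-07 W  (b) Q = -0.001268 VAR  (c) S = 0.001268 VA  (d) PF = 0.0006961 (leading)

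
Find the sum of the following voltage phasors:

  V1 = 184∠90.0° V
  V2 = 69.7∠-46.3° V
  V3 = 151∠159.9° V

Step 1 — Convert each phasor to rectangular form:
  V1 = 184·(cos(90.0°) + j·sin(90.0°)) = 0 + j184 V
  V2 = 69.7·(cos(-46.3°) + j·sin(-46.3°)) = 48.15 - j50.39 V
  V3 = 151·(cos(159.9°) + j·sin(159.9°)) = -141.8 + j51.89 V
Step 2 — Sum components: V_total = -93.65 + j185.5 V.
Step 3 — Convert to polar: |V_total| = 207.8 V, ∠V_total = 116.8°.

V_total = 207.8∠116.8° V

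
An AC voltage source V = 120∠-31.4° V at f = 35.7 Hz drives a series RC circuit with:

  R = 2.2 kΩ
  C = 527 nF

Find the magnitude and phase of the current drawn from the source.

Step 1 — Angular frequency: ω = 2π·f = 2π·35.7 = 224.3 rad/s.
Step 2 — Component impedances:
  R: Z = R = 2200 Ω
  C: Z = 1/(jωC) = -j/(ω·C) = 0 - j8459 Ω
Step 3 — Series combination: Z_total = R + C = 2200 - j8459 Ω = 8741∠-75.4° Ω.
Step 4 — Source phasor: V = 120∠-31.4° V = 102.4 - j62.52 V.
Step 5 — Ohm's law: I = V / Z_total = (102.4 - j62.52) / (2200 - j8459) = 0.009872 + j0.009541 A.
Step 6 — Convert to polar: |I| = 0.01373 A, ∠I = 44.0°.

I = 0.01373∠44.0° A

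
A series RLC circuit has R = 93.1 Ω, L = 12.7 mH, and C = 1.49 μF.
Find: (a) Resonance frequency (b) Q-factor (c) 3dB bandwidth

Step 1 — Resonance condition Im(Z)=0 gives ω₀ = 1/√(LC).
Step 2 — ω₀ = 1/√(0.0127·1.49e-06) = 7270 rad/s.
Step 3 — f₀ = ω₀/(2π) = 1157 Hz.
Step 4 — Series Q: Q = ω₀L/R = 7270·0.0127/93.1 = 0.9917.
Step 5 — 3dB bandwidth: Δω = ω₀/Q = 7331 rad/s; BW = Δω/(2π) = 1167 Hz.

(a) f₀ = 1157 Hz  (b) Q = 0.9917  (c) BW = 1167 Hz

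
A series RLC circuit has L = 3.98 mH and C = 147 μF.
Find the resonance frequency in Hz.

Step 1 — Resonance condition Im(Z)=0 gives ω₀ = 1/√(LC).
Step 2 — ω₀ = 1/√(0.00398·0.000147) = 1307 rad/s.
Step 3 — f₀ = ω₀/(2π) = 208.1 Hz.

f₀ = 208.1 Hz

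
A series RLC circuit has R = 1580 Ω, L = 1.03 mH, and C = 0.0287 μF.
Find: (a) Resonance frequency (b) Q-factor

Step 1 — Resonance condition Im(Z)=0 gives ω₀ = 1/√(LC).
Step 2 — ω₀ = 1/√(0.00103·2.87e-08) = 1.839e+05 rad/s.
Step 3 — f₀ = ω₀/(2π) = 2.927e+04 Hz.
Step 4 — Series Q: Q = ω₀L/R = 1.839e+05·0.00103/1580 = 0.1199.

(a) f₀ = 2.927e+04 Hz  (b) Q = 0.1199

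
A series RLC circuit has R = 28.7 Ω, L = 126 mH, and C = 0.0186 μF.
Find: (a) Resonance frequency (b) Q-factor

Step 1 — Resonance condition Im(Z)=0 gives ω₀ = 1/√(LC).
Step 2 — ω₀ = 1/√(0.126·1.86e-08) = 2.066e+04 rad/s.
Step 3 — f₀ = ω₀/(2π) = 3288 Hz.
Step 4 — Series Q: Q = ω₀L/R = 2.066e+04·0.126/28.7 = 90.69.

(a) f₀ = 3288 Hz  (b) Q = 90.69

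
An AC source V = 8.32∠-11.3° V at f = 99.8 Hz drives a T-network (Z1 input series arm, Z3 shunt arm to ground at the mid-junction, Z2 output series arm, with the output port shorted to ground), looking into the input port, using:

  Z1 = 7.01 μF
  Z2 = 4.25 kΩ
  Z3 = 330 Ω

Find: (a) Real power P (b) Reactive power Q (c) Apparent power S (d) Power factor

Step 1 — Angular frequency: ω = 2π·f = 2π·99.8 = 627.1 rad/s.
Step 2 — Component impedances:
  Z1: Z = 1/(jωC) = -j/(ω·C) = 0 - j227.5 Ω
  Z2: Z = R = 4250 Ω
  Z3: Z = R = 330 Ω
Step 3 — With the output port shorted to ground, the output series arm Z2 runs from the junction to ground; the shunt arm Z3 also runs from the junction to ground. They appear in parallel: Z3 || Z2 = 306.2 Ω.
Step 4 — Series with input arm Z1: Z_in = Z1 + (Z3 || Z2) = 306.2 - j227.5 Ω = 381.5∠-36.6° Ω.
Step 5 — Source phasor: V = 8.32∠-11.3° V = 8.159 - j1.63 V.
Step 6 — Current: I = V / Z = 0.01972 + j0.009324 A = 0.02181∠25.3° A.
Step 7 — Complex power: S = V·I* = 0.1457 - j0.1082 VA.
Step 8 — Real power: P = Re(S) = 0.1457 W.
Step 9 — Reactive power: Q = Im(S) = -0.1082 VAR.
Step 10 — Apparent power: |S| = 0.1815 VA.
Step 11 — Power factor: PF = P/|S| = 0.8027 (leading).

(a) P = 0.1457 W  (b) Q = -0.1082 VAR  (c) S = 0.1815 VA  (d) PF = 0.8027 (leading)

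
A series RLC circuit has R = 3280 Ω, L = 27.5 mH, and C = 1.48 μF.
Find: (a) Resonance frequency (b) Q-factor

Step 1 — Resonance condition Im(Z)=0 gives ω₀ = 1/√(LC).
Step 2 — ω₀ = 1/√(0.0275·1.48e-06) = 4957 rad/s.
Step 3 — f₀ = ω₀/(2π) = 788.9 Hz.
Step 4 — Series Q: Q = ω₀L/R = 4957·0.0275/3280 = 0.04156.

(a) f₀ = 788.9 Hz  (b) Q = 0.04156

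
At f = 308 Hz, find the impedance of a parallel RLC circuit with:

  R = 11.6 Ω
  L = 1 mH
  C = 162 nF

Step 1 — Angular frequency: ω = 2π·f = 2π·308 = 1935 rad/s.
Step 2 — Component impedances:
  R: Z = R = 11.6 Ω
  L: Z = jωL = j·1935·0.001 = 0 + j1.935 Ω
  C: Z = 1/(jωC) = -j/(ω·C) = 0 - j3190 Ω
Step 3 — Parallel combination: 1/Z_total = 1/R + 1/L + 1/C; Z_total = 0.3145 + j1.884 Ω = 1.91∠80.5° Ω.

Z = 0.3145 + j1.884 Ω = 1.91∠80.5° Ω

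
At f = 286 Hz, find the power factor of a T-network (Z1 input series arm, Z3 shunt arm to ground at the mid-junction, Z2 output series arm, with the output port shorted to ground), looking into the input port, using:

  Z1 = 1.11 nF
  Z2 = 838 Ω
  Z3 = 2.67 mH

Step 1 — Angular frequency: ω = 2π·f = 2π·286 = 1797 rad/s.
Step 2 — Component impedances:
  Z1: Z = 1/(jωC) = -j/(ω·C) = 0 - j5.013e+05 Ω
  Z2: Z = R = 838 Ω
  Z3: Z = jωL = j·1797·0.00267 = 0 + j4.798 Ω
Step 3 — With the output port shorted to ground, the output series arm Z2 runs from the junction to ground; the shunt arm Z3 also runs from the junction to ground. They appear in parallel: Z3 || Z2 = 0.02747 + j4.798 Ω.
Step 4 — Series with input arm Z1: Z_in = Z1 + (Z3 || Z2) = 0.02747 - j5.013e+05 Ω = 5.013e+05∠-90.0° Ω.
Step 5 — Power factor: PF = cos(φ) = Re(Z)/|Z| = 0.02747/5.0133e+05 = 5.479e-08.
Step 6 — Type: Im(Z) = -5.013e+05 ⇒ leading (phase φ = -90.0°).

PF = 5.479e-08 (leading, φ = -90.0°)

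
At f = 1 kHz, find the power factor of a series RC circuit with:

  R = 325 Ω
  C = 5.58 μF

Step 1 — Angular frequency: ω = 2π·f = 2π·1000 = 6283 rad/s.
Step 2 — Component impedances:
  R: Z = R = 325 Ω
  C: Z = 1/(jωC) = -j/(ω·C) = 0 - j28.52 Ω
Step 3 — Series combination: Z_total = R + C = 325 - j28.52 Ω = 326.2∠-5.0° Ω.
Step 4 — Power factor: PF = cos(φ) = Re(Z)/|Z| = 325/326.25 = 0.9962.
Step 5 — Type: Im(Z) = -28.52 ⇒ leading (phase φ = -5.0°).

PF = 0.9962 (leading, φ = -5.0°)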